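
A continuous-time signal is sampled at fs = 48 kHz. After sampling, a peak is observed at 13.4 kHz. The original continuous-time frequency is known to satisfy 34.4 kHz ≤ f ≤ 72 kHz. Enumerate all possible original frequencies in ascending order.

Frequencies that alias to 13.4 kHz are k·fs ± 13.4 kHz for integer k ≥ 0.
k=0: 13.4 kHz.
k=1: 34.6 kHz, 61.4 kHz.
k=2: 82.6 kHz, 109.4 kHz.
Within [34.4 kHz, 72 kHz]: 34.6 kHz, 61.4 kHz.

34.6 kHz, 61.4 kHz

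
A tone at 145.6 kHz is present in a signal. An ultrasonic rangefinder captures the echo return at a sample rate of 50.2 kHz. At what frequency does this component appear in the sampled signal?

145.6 kHz mod fs = 45.2 kHz.
45.2 kHz > fs/2 = 25.1 kHz, folds to fs − 45.2 kHz = 5 kHz.

5 kHz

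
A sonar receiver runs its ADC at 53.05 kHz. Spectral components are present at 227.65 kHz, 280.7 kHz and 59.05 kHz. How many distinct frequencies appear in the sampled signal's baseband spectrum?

fs/2 = 26.525 kHz.
227.65 kHz mod fs = 15.45 kHz.
15.45 kHz ≤ fs/2 = 26.525 kHz, appears at 15.45 kHz.
280.7 kHz mod fs = 15.45 kHz.
15.45 kHz ≤ fs/2 = 26.525 kHz, appears at 15.45 kHz.
59.05 kHz mod fs = 6 kHz.
6 kHz ≤ fs/2 = 26.525 kHz, appears at 6 kHz.
Distinct values: {6 kHz, 15.45 kHz} → 2.

2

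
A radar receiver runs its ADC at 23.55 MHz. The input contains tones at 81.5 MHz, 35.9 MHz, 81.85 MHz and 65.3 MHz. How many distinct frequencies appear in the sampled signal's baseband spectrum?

fs/2 = 11.775 MHz.
81.5 MHz mod fs = 10.85 MHz.
10.85 MHz ≤ fs/2 = 11.775 MHz, appears at 10.85 MHz.
35.9 MHz mod fs = 12.35 MHz.
12.35 MHz > fs/2 = 11.775 MHz, folds to fs − 12.35 MHz = 11.2 MHz.
81.85 MHz mod fs = 11.2 MHz.
11.2 MHz ≤ fs/2 = 11.775 MHz, appears at 11.2 MHz.
65.3 MHz mod fs = 18.2 MHz.
18.2 MHz > fs/2 = 11.775 MHz, folds to fs − 18.2 MHz = 5.35 MHz.
Distinct values: {5.35 MHz, 10.85 MHz, 11.2 MHz} → 3.

3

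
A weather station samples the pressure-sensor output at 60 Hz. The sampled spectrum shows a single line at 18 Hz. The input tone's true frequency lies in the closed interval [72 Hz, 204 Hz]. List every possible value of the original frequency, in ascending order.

Frequencies that alias to 18 Hz are k·fs ± 18 Hz for integer k ≥ 0.
k=0: 18 Hz.
k=1: 42 Hz, 78 Hz.
k=2: 102 Hz, 138 Hz.
k=3: 162 Hz, 198 Hz.
k=4: 222 Hz, 258 Hz.
Within [72 Hz, 204 Hz]: 78 Hz, 102 Hz, 138 Hz, 162 Hz, 198 Hz.

78 Hz, 102 Hz, 138 Hz, 162 Hz, 198 Hz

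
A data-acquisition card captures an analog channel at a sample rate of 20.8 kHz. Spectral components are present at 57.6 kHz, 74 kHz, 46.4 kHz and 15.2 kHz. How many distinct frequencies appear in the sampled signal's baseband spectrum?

fs/2 = 10.4 kHz.
57.6 kHz mod fs = 16 kHz.
16 kHz > fs/2 = 10.4 kHz, folds to fs − 16 kHz = 4.8 kHz.
74 kHz mod fs = 11.6 kHz.
11.6 kHz > fs/2 = 10.4 kHz, folds to fs − 11.6 kHz = 9.2 kHz.
46.4 kHz mod fs = 4.8 kHz.
4.8 kHz ≤ fs/2 = 10.4 kHz, appears at 4.8 kHz.
15.2 kHz > fs/2 = 10.4 kHz, folds to fs − 15.2 kHz = 5.6 kHz.
Distinct values: {4.8 kHz, 5.6 kHz, 9.2 kHz} → 3.

3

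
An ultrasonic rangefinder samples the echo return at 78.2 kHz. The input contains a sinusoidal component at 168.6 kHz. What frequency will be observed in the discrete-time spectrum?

12.2 kHz

168.6 kHz mod fs = 12.2 kHz.
12.2 kHz ≤ fs/2 = 39.1 kHz, appears at 12.2 kHz.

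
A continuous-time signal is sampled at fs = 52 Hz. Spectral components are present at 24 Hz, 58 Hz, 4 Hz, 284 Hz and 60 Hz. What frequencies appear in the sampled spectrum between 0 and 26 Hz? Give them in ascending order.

fs/2 = 26 Hz.
24 Hz ≤ fs/2 = 26 Hz, passes unchanged.
58 Hz mod fs = 6 Hz.
6 Hz ≤ fs/2 = 26 Hz, appears at 6 Hz.
4 Hz ≤ fs/2 = 26 Hz, passes unchanged.
284 Hz mod fs = 24 Hz.
24 Hz ≤ fs/2 = 26 Hz, appears at 24 Hz.
60 Hz mod fs = 8 Hz.
8 Hz ≤ fs/2 = 26 Hz, appears at 8 Hz.
Distinct values: {4 Hz, 6 Hz, 8 Hz, 24 Hz}.

4 Hz, 6 Hz, 8 Hz, 24 Hz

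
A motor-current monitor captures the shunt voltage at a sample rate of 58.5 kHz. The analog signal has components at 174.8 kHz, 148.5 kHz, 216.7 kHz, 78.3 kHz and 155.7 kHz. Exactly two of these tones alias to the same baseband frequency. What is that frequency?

19.8 kHz

fs/2 = 29.25 kHz.
174.8 kHz mod fs = 57.8 kHz.
57.8 kHz > fs/2 = 29.25 kHz, folds to fs − 57.8 kHz = 0.7 kHz.
148.5 kHz mod fs = 31.5 kHz.
31.5 kHz > fs/2 = 29.25 kHz, folds to fs − 31.5 kHz = 27 kHz.
216.7 kHz mod fs = 41.2 kHz.
41.2 kHz > fs/2 = 29.25 kHz, folds to fs − 41.2 kHz = 17.3 kHz.
78.3 kHz mod fs = 19.8 kHz.
19.8 kHz ≤ fs/2 = 29.25 kHz, appears at 19.8 kHz.
155.7 kHz mod fs = 38.7 kHz.
38.7 kHz > fs/2 = 29.25 kHz, folds to fs − 38.7 kHz = 19.8 kHz.
78.3 kHz and 155.7 kHz both map to 19.8 kHz.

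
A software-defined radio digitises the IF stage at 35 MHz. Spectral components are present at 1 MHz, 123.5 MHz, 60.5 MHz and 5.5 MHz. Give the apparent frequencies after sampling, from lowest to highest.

1 MHz, 5.5 MHz, 9.5 MHz, 16.5 MHz

fs/2 = 17.5 MHz.
1 MHz ≤ fs/2 = 17.5 MHz, passes unchanged.
123.5 MHz mod fs = 18.5 MHz.
18.5 MHz > fs/2 = 17.5 MHz, folds to fs − 18.5 MHz = 16.5 MHz.
60.5 MHz mod fs = 25.5 MHz.
25.5 MHz > fs/2 = 17.5 MHz, folds to fs − 25.5 MHz = 9.5 MHz.
5.5 MHz ≤ fs/2 = 17.5 MHz, passes unchanged.
Distinct values: {1 MHz, 5.5 MHz, 9.5 MHz, 16.5 MHz}.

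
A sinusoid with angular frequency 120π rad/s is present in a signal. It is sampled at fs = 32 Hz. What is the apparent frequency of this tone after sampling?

4 Hz

ω = 120π rad/s → f = ω/(2π) = 60 Hz.
60 Hz mod fs = 28 Hz.
28 Hz > fs/2 = 16 Hz, folds to fs − 28 Hz = 4 Hz.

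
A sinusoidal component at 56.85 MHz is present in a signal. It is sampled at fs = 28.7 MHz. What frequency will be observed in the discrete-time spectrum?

56.85 MHz mod fs = 28.15 MHz.
28.15 MHz > fs/2 = 14.35 MHz, folds to fs − 28.15 MHz = 0.55 MHz.

0.55 MHz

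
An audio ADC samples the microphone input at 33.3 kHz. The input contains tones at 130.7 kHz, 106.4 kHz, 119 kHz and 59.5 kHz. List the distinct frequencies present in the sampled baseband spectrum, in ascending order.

2.5 kHz, 6.5 kHz, 7.1 kHz, 14.2 kHz

fs/2 = 16.65 kHz.
130.7 kHz mod fs = 30.8 kHz.
30.8 kHz > fs/2 = 16.65 kHz, folds to fs − 30.8 kHz = 2.5 kHz.
106.4 kHz mod fs = 6.5 kHz.
6.5 kHz ≤ fs/2 = 16.65 kHz, appears at 6.5 kHz.
119 kHz mod fs = 19.1 kHz.
19.1 kHz > fs/2 = 16.65 kHz, folds to fs − 19.1 kHz = 14.2 kHz.
59.5 kHz mod fs = 26.2 kHz.
26.2 kHz > fs/2 = 16.65 kHz, folds to fs − 26.2 kHz = 7.1 kHz.
Distinct values: {2.5 kHz, 6.5 kHz, 7.1 kHz, 14.2 kHz}.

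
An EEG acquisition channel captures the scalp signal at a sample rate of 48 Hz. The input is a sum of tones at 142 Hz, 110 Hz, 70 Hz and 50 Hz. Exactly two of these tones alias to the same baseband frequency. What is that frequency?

2 Hz

fs/2 = 24 Hz.
142 Hz mod fs = 46 Hz.
46 Hz > fs/2 = 24 Hz, folds to fs − 46 Hz = 2 Hz.
110 Hz mod fs = 14 Hz.
14 Hz ≤ fs/2 = 24 Hz, appears at 14 Hz.
70 Hz mod fs = 22 Hz.
22 Hz ≤ fs/2 = 24 Hz, appears at 22 Hz.
50 Hz mod fs = 2 Hz.
2 Hz ≤ fs/2 = 24 Hz, appears at 2 Hz.
50 Hz and 142 Hz both map to 2 Hz.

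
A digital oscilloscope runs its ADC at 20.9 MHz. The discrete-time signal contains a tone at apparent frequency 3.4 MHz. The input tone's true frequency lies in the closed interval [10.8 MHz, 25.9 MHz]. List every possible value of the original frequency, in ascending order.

Frequencies that alias to 3.4 MHz are k·fs ± 3.4 MHz for integer k ≥ 0.
k=0: 3.4 MHz.
k=1: 17.5 MHz, 24.3 MHz.
k=2: 38.4 MHz, 45.2 MHz.
Within [10.8 MHz, 25.9 MHz]: 17.5 MHz, 24.3 MHz.

17.5 MHz, 24.3 MHz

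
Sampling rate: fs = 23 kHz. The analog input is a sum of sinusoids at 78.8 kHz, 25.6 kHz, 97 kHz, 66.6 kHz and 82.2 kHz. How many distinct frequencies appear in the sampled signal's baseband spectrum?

fs/2 = 11.5 kHz.
78.8 kHz mod fs = 9.8 kHz.
9.8 kHz ≤ fs/2 = 11.5 kHz, appears at 9.8 kHz.
25.6 kHz mod fs = 2.6 kHz.
2.6 kHz ≤ fs/2 = 11.5 kHz, appears at 2.6 kHz.
97 kHz mod fs = 5 kHz.
5 kHz ≤ fs/2 = 11.5 kHz, appears at 5 kHz.
66.6 kHz mod fs = 20.6 kHz.
20.6 kHz > fs/2 = 11.5 kHz, folds to fs − 20.6 kHz = 2.4 kHz.
82.2 kHz mod fs = 13.2 kHz.
13.2 kHz > fs/2 = 11.5 kHz, folds to fs − 13.2 kHz = 9.8 kHz.
Distinct values: {2.4 kHz, 2.6 kHz, 5 kHz, 9.8 kHz} → 4.

4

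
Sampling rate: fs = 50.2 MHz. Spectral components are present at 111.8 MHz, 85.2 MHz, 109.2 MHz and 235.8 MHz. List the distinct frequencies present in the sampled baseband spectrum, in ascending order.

8.8 MHz, 11.4 MHz, 15.2 MHz

fs/2 = 25.1 MHz.
111.8 MHz mod fs = 11.4 MHz.
11.4 MHz ≤ fs/2 = 25.1 MHz, appears at 11.4 MHz.
85.2 MHz mod fs = 35 MHz.
35 MHz > fs/2 = 25.1 MHz, folds to fs − 35 MHz = 15.2 MHz.
109.2 MHz mod fs = 8.8 MHz.
8.8 MHz ≤ fs/2 = 25.1 MHz, appears at 8.8 MHz.
235.8 MHz mod fs = 35 MHz.
35 MHz > fs/2 = 25.1 MHz, folds to fs − 35 MHz = 15.2 MHz.
Distinct values: {8.8 MHz, 11.4 MHz, 15.2 MHz}.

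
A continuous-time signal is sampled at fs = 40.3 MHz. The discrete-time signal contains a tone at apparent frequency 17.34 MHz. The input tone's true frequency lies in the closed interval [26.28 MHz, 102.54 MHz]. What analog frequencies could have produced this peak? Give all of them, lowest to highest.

Frequencies that alias to 17.34 MHz are k·fs ± 17.34 MHz for integer k ≥ 0.
k=0: 17.34 MHz.
k=1: 22.96 MHz, 57.64 MHz.
k=2: 63.26 MHz, 97.94 MHz.
k=3: 103.56 MHz, 138.24 MHz.
Within [26.28 MHz, 102.54 MHz]: 57.64 MHz, 63.26 MHz, 97.94 MHz.

57.64 MHz, 63.26 MHz, 97.94 MHz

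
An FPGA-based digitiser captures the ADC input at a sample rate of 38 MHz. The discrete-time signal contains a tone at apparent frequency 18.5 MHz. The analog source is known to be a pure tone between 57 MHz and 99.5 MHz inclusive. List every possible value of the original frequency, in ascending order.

Frequencies that alias to 18.5 MHz are k·fs ± 18.5 MHz for integer k ≥ 0.
k=0: 18.5 MHz.
k=1: 19.5 MHz, 56.5 MHz.
k=2: 57.5 MHz, 94.5 MHz.
k=3: 95.5 MHz, 132.5 MHz.
k=4: 133.5 MHz, 170.5 MHz.
Within [57 MHz, 99.5 MHz]: 57.5 MHz, 94.5 MHz, 95.5 MHz.

57.5 MHz, 94.5 MHz, 95.5 MHz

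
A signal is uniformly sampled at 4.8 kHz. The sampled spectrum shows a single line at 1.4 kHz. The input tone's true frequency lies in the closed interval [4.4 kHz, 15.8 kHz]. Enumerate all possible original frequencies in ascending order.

6.2 kHz, 8.2 kHz, 11 kHz, 13 kHz, 15.8 kHz

Frequencies that alias to 1.4 kHz are k·fs ± 1.4 kHz for integer k ≥ 0.
k=0: 1.4 kHz.
k=1: 3.4 kHz, 6.2 kHz.
k=2: 8.2 kHz, 11 kHz.
k=3: 13 kHz, 15.8 kHz.
k=4: 17.8 kHz, 20.6 kHz.
Within [4.4 kHz, 15.8 kHz]: 6.2 kHz, 8.2 kHz, 11 kHz, 13 kHz, 15.8 kHz.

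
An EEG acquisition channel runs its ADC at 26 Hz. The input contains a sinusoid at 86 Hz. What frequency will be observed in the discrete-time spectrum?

8 Hz

86 Hz mod fs = 8 Hz.
8 Hz ≤ fs/2 = 13 Hz, appears at 8 Hz.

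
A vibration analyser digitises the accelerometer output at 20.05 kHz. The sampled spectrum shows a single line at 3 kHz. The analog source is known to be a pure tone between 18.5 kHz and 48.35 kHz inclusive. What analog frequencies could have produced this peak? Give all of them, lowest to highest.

Frequencies that alias to 3 kHz are k·fs ± 3 kHz for integer k ≥ 0.
k=0: 3 kHz.
k=1: 17.05 kHz, 23.05 kHz.
k=2: 37.1 kHz, 43.1 kHz.
k=3: 57.15 kHz, 63.15 kHz.
Within [18.5 kHz, 48.35 kHz]: 23.05 kHz, 37.1 kHz, 43.1 kHz.

23.05 kHz, 37.1 kHz, 43.1 kHz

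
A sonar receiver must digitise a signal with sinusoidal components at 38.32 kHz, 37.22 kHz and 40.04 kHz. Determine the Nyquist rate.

80.08 kHz

Highest-frequency component: 40.04 kHz.
Nyquist rate = 2 × 40.04 kHz = 80.08 kHz.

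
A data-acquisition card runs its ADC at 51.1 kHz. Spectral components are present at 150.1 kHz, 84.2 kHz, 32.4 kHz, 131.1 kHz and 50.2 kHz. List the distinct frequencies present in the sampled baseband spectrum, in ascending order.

0.9 kHz, 3.2 kHz, 18 kHz, 18.7 kHz, 22.2 kHz

fs/2 = 25.55 kHz.
150.1 kHz mod fs = 47.9 kHz.
47.9 kHz > fs/2 = 25.55 kHz, folds to fs − 47.9 kHz = 3.2 kHz.
84.2 kHz mod fs = 33.1 kHz.
33.1 kHz > fs/2 = 25.55 kHz, folds to fs − 33.1 kHz = 18 kHz.
32.4 kHz > fs/2 = 25.55 kHz, folds to fs − 32.4 kHz = 18.7 kHz.
131.1 kHz mod fs = 28.9 kHz.
28.9 kHz > fs/2 = 25.55 kHz, folds to fs − 28.9 kHz = 22.2 kHz.
50.2 kHz > fs/2 = 25.55 kHz, folds to fs − 50.2 kHz = 0.9 kHz.
Distinct values: {0.9 kHz, 3.2 kHz, 18 kHz, 18.7 kHz, 22.2 kHz}.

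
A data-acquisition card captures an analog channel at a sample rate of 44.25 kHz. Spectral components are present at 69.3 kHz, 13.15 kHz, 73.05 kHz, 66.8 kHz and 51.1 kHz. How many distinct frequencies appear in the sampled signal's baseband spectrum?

fs/2 = 22.125 kHz.
69.3 kHz mod fs = 25.05 kHz.
25.05 kHz > fs/2 = 22.125 kHz, folds to fs − 25.05 kHz = 19.2 kHz.
13.15 kHz ≤ fs/2 = 22.125 kHz, passes unchanged.
73.05 kHz mod fs = 28.8 kHz.
28.8 kHz > fs/2 = 22.125 kHz, folds to fs − 28.8 kHz = 15.45 kHz.
66.8 kHz mod fs = 22.55 kHz.
22.55 kHz > fs/2 = 22.125 kHz, folds to fs − 22.55 kHz = 21.7 kHz.
51.1 kHz mod fs = 6.85 kHz.
6.85 kHz ≤ fs/2 = 22.125 kHz, appears at 6.85 kHz.
Distinct values: {6.85 kHz, 13.15 kHz, 15.45 kHz, 19.2 kHz, 21.7 kHz} → 5.

5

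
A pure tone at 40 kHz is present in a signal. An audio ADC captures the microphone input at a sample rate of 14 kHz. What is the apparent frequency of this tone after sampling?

40 kHz mod fs = 12 kHz.
12 kHz > fs/2 = 7 kHz, folds to fs − 12 kHz = 2 kHz.

2 kHz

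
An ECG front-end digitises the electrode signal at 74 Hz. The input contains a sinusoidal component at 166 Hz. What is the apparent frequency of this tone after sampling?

18 Hz

166 Hz mod fs = 18 Hz.
18 Hz ≤ fs/2 = 37 Hz, appears at 18 Hz.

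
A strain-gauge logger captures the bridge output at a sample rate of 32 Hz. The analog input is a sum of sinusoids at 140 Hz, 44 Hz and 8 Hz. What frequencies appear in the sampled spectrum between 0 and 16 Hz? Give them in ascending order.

fs/2 = 16 Hz.
140 Hz mod fs = 12 Hz.
12 Hz ≤ fs/2 = 16 Hz, appears at 12 Hz.
44 Hz mod fs = 12 Hz.
12 Hz ≤ fs/2 = 16 Hz, appears at 12 Hz.
8 Hz ≤ fs/2 = 16 Hz, passes unchanged.
Distinct values: {8 Hz, 12 Hz}.

8 Hz, 12 Hz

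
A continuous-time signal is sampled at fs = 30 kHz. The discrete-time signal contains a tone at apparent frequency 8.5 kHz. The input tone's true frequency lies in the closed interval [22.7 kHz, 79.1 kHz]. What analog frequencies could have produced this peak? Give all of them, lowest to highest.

Frequencies that alias to 8.5 kHz are k·fs ± 8.5 kHz for integer k ≥ 0.
k=0: 8.5 kHz.
k=1: 21.5 kHz, 38.5 kHz.
k=2: 51.5 kHz, 68.5 kHz.
k=3: 81.5 kHz, 98.5 kHz.
Within [22.7 kHz, 79.1 kHz]: 38.5 kHz, 51.5 kHz, 68.5 kHz.

38.5 kHz, 51.5 kHz, 68.5 kHz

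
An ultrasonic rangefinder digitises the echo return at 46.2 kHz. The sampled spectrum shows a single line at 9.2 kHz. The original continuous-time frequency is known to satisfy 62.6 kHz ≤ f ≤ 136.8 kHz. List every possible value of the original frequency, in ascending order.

83.2 kHz, 101.6 kHz, 129.4 kHz

Frequencies that alias to 9.2 kHz are k·fs ± 9.2 kHz for integer k ≥ 0.
k=0: 9.2 kHz.
k=1: 37 kHz, 55.4 kHz.
k=2: 83.2 kHz, 101.6 kHz.
k=3: 129.4 kHz, 147.8 kHz.
k=4: 175.6 kHz, 194 kHz.
Within [62.6 kHz, 136.8 kHz]: 83.2 kHz, 101.6 kHz, 129.4 kHz.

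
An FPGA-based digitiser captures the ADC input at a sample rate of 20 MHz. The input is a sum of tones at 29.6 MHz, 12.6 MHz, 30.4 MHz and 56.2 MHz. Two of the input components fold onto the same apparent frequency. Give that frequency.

fs/2 = 10 MHz.
29.6 MHz mod fs = 9.6 MHz.
9.6 MHz ≤ fs/2 = 10 MHz, appears at 9.6 MHz.
12.6 MHz > fs/2 = 10 MHz, folds to fs − 12.6 MHz = 7.4 MHz.
30.4 MHz mod fs = 10.4 MHz.
10.4 MHz > fs/2 = 10 MHz, folds to fs − 10.4 MHz = 9.6 MHz.
56.2 MHz mod fs = 16.2 MHz.
16.2 MHz > fs/2 = 10 MHz, folds to fs − 16.2 MHz = 3.8 MHz.
29.6 MHz and 30.4 MHz both map to 9.6 MHz.

9.6 MHz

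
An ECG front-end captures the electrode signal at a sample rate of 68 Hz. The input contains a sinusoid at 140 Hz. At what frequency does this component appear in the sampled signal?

140 Hz mod fs = 4 Hz.
4 Hz ≤ fs/2 = 34 Hz, appears at 4 Hz.

4 Hz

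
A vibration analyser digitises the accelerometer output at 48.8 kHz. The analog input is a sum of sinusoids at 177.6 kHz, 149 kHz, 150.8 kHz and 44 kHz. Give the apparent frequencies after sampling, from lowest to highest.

fs/2 = 24.4 kHz.
177.6 kHz mod fs = 31.2 kHz.
31.2 kHz > fs/2 = 24.4 kHz, folds to fs − 31.2 kHz = 17.6 kHz.
149 kHz mod fs = 2.6 kHz.
2.6 kHz ≤ fs/2 = 24.4 kHz, appears at 2.6 kHz.
150.8 kHz mod fs = 4.4 kHz.
4.4 kHz ≤ fs/2 = 24.4 kHz, appears at 4.4 kHz.
44 kHz > fs/2 = 24.4 kHz, folds to fs − 44 kHz = 4.8 kHz.
Distinct values: {2.6 kHz, 4.4 kHz, 4.8 kHz, 17.6 kHz}.

2.6 kHz, 4.4 kHz, 4.8 kHz, 17.6 kHz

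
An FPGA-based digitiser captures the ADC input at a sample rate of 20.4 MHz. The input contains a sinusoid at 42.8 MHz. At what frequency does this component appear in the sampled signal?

42.8 MHz mod fs = 2 MHz.
2 MHz ≤ fs/2 = 10.2 MHz, appears at 2 MHz.

2 MHz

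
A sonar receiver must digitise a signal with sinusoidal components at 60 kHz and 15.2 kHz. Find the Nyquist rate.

120 kHz

Highest-frequency component: 60 kHz.
Nyquist rate = 2 × 60 kHz = 120 kHz.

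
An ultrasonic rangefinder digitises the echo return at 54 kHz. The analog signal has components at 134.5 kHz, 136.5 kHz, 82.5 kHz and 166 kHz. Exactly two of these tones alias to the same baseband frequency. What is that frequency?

25.5 kHz

fs/2 = 27 kHz.
134.5 kHz mod fs = 26.5 kHz.
26.5 kHz ≤ fs/2 = 27 kHz, appears at 26.5 kHz.
136.5 kHz mod fs = 28.5 kHz.
28.5 kHz > fs/2 = 27 kHz, folds to fs − 28.5 kHz = 25.5 kHz.
82.5 kHz mod fs = 28.5 kHz.
28.5 kHz > fs/2 = 27 kHz, folds to fs − 28.5 kHz = 25.5 kHz.
166 kHz mod fs = 4 kHz.
4 kHz ≤ fs/2 = 27 kHz, appears at 4 kHz.
82.5 kHz and 136.5 kHz both map to 25.5 kHz.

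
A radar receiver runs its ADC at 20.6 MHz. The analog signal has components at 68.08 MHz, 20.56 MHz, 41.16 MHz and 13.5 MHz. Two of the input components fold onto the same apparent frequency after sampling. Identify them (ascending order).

20.56 MHz, 41.16 MHz

fs/2 = 10.3 MHz.
68.08 MHz mod fs = 6.28 MHz.
6.28 MHz ≤ fs/2 = 10.3 MHz, appears at 6.28 MHz.
20.56 MHz > fs/2 = 10.3 MHz, folds to fs − 20.56 MHz = 0.04 MHz.
41.16 MHz mod fs = 20.56 MHz.
20.56 MHz > fs/2 = 10.3 MHz, folds to fs − 20.56 MHz = 0.04 MHz.
13.5 MHz > fs/2 = 10.3 MHz, folds to fs − 13.5 MHz = 7.1 MHz.
20.56 MHz and 41.16 MHz both map to 0.04 MHz.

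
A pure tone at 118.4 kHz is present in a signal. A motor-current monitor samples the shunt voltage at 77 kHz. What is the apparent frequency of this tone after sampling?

35.6 kHz

118.4 kHz mod fs = 41.4 kHz.
41.4 kHz > fs/2 = 38.5 kHz, folds to fs − 41.4 kHz = 35.6 kHz.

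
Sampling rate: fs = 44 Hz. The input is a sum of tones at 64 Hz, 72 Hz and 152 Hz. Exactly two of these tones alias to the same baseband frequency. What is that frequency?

fs/2 = 22 Hz.
64 Hz mod fs = 20 Hz.
20 Hz ≤ fs/2 = 22 Hz, appears at 20 Hz.
72 Hz mod fs = 28 Hz.
28 Hz > fs/2 = 22 Hz, folds to fs − 28 Hz = 16 Hz.
152 Hz mod fs = 20 Hz.
20 Hz ≤ fs/2 = 22 Hz, appears at 20 Hz.
64 Hz and 152 Hz both map to 20 Hz.

20 Hz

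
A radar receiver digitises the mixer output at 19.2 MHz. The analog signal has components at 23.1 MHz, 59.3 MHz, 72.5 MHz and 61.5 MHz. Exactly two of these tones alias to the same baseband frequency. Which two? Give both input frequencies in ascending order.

fs/2 = 9.6 MHz.
23.1 MHz mod fs = 3.9 MHz.
3.9 MHz ≤ fs/2 = 9.6 MHz, appears at 3.9 MHz.
59.3 MHz mod fs = 1.7 MHz.
1.7 MHz ≤ fs/2 = 9.6 MHz, appears at 1.7 MHz.
72.5 MHz mod fs = 14.9 MHz.
14.9 MHz > fs/2 = 9.6 MHz, folds to fs − 14.9 MHz = 4.3 MHz.
61.5 MHz mod fs = 3.9 MHz.
3.9 MHz ≤ fs/2 = 9.6 MHz, appears at 3.9 MHz.
23.1 MHz and 61.5 MHz both map to 3.9 MHz.

23.1 MHz, 61.5 MHz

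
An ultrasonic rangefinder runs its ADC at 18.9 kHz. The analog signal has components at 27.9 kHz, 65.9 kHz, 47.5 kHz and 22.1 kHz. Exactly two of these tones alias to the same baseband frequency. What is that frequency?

9.2 kHz

fs/2 = 9.45 kHz.
27.9 kHz mod fs = 9 kHz.
9 kHz ≤ fs/2 = 9.45 kHz, appears at 9 kHz.
65.9 kHz mod fs = 9.2 kHz.
9.2 kHz ≤ fs/2 = 9.45 kHz, appears at 9.2 kHz.
47.5 kHz mod fs = 9.7 kHz.
9.7 kHz > fs/2 = 9.45 kHz, folds to fs − 9.7 kHz = 9.2 kHz.
22.1 kHz mod fs = 3.2 kHz.
3.2 kHz ≤ fs/2 = 9.45 kHz, appears at 3.2 kHz.
47.5 kHz and 65.9 kHz both map to 9.2 kHz.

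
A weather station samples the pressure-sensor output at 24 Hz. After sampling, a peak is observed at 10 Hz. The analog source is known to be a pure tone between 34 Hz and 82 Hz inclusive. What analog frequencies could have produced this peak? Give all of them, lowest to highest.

Frequencies that alias to 10 Hz are k·fs ± 10 Hz for integer k ≥ 0.
k=0: 10 Hz.
k=1: 14 Hz, 34 Hz.
k=2: 38 Hz, 58 Hz.
k=3: 62 Hz, 82 Hz.
k=4: 86 Hz, 106 Hz.
Within [34 Hz, 82 Hz]: 34 Hz, 38 Hz, 58 Hz, 62 Hz, 82 Hz.

34 Hz, 38 Hz, 58 Hz, 62 Hz, 82 Hz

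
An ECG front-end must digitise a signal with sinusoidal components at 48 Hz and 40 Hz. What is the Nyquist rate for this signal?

Highest-frequency component: 48 Hz.
Nyquist rate = 2 × 48 Hz = 96 Hz.

96 Hz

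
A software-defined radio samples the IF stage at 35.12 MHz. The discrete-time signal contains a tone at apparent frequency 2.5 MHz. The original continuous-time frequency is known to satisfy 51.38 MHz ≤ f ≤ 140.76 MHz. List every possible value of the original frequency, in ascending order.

67.74 MHz, 72.74 MHz, 102.86 MHz, 107.86 MHz, 137.98 MHz

Frequencies that alias to 2.5 MHz are k·fs ± 2.5 MHz for integer k ≥ 0.
k=0: 2.5 MHz.
k=1: 32.62 MHz, 37.62 MHz.
k=2: 67.74 MHz, 72.74 MHz.
k=3: 102.86 MHz, 107.86 MHz.
k=4: 137.98 MHz, 142.98 MHz.
k=5: 173.1 MHz, 178.1 MHz.
Within [51.38 MHz, 140.76 MHz]: 67.74 MHz, 72.74 MHz, 102.86 MHz, 107.86 MHz, 137.98 MHz.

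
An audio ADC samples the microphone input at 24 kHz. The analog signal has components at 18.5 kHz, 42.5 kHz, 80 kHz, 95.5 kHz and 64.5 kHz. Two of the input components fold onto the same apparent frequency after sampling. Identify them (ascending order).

18.5 kHz, 42.5 kHz

fs/2 = 12 kHz.
18.5 kHz > fs/2 = 12 kHz, folds to fs − 18.5 kHz = 5.5 kHz.
42.5 kHz mod fs = 18.5 kHz.
18.5 kHz > fs/2 = 12 kHz, folds to fs − 18.5 kHz = 5.5 kHz.
80 kHz mod fs = 8 kHz.
8 kHz ≤ fs/2 = 12 kHz, appears at 8 kHz.
95.5 kHz mod fs = 23.5 kHz.
23.5 kHz > fs/2 = 12 kHz, folds to fs − 23.5 kHz = 0.5 kHz.
64.5 kHz mod fs = 16.5 kHz.
16.5 kHz > fs/2 = 12 kHz, folds to fs − 16.5 kHz = 7.5 kHz.
18.5 kHz and 42.5 kHz both map to 5.5 kHz.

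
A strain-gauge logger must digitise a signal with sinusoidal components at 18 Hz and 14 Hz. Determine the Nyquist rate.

Highest-frequency component: 18 Hz.
Nyquist rate = 2 × 18 Hz = 36 Hz.

36 Hz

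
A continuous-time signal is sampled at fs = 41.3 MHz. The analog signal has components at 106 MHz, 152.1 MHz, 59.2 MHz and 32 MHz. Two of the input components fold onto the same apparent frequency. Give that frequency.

17.9 MHz

fs/2 = 20.65 MHz.
106 MHz mod fs = 23.4 MHz.
23.4 MHz > fs/2 = 20.65 MHz, folds to fs − 23.4 MHz = 17.9 MHz.
152.1 MHz mod fs = 28.2 MHz.
28.2 MHz > fs/2 = 20.65 MHz, folds to fs − 28.2 MHz = 13.1 MHz.
59.2 MHz mod fs = 17.9 MHz.
17.9 MHz ≤ fs/2 = 20.65 MHz, appears at 17.9 MHz.
32 MHz > fs/2 = 20.65 MHz, folds to fs − 32 MHz = 9.3 MHz.
59.2 MHz and 106 MHz both map to 17.9 MHz.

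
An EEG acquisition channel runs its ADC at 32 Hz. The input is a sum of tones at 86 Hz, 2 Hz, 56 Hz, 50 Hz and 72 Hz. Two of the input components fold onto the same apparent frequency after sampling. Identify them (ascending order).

56 Hz, 72 Hz

fs/2 = 16 Hz.
86 Hz mod fs = 22 Hz.
22 Hz > fs/2 = 16 Hz, folds to fs − 22 Hz = 10 Hz.
2 Hz ≤ fs/2 = 16 Hz, passes unchanged.
56 Hz mod fs = 24 Hz.
24 Hz > fs/2 = 16 Hz, folds to fs − 24 Hz = 8 Hz.
50 Hz mod fs = 18 Hz.
18 Hz > fs/2 = 16 Hz, folds to fs − 18 Hz = 14 Hz.
72 Hz mod fs = 8 Hz.
8 Hz ≤ fs/2 = 16 Hz, appears at 8 Hz.
56 Hz and 72 Hz both map to 8 Hz.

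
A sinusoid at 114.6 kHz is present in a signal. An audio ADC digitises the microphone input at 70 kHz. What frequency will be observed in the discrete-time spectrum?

114.6 kHz mod fs = 44.6 kHz.
44.6 kHz > fs/2 = 35 kHz, folds to fs − 44.6 kHz = 25.4 kHz.

25.4 kHz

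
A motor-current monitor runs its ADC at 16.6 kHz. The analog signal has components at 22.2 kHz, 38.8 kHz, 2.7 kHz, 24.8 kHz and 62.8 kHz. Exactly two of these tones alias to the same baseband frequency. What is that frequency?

5.6 kHz

fs/2 = 8.3 kHz.
22.2 kHz mod fs = 5.6 kHz.
5.6 kHz ≤ fs/2 = 8.3 kHz, appears at 5.6 kHz.
38.8 kHz mod fs = 5.6 kHz.
5.6 kHz ≤ fs/2 = 8.3 kHz, appears at 5.6 kHz.
2.7 kHz ≤ fs/2 = 8.3 kHz, passes unchanged.
24.8 kHz mod fs = 8.2 kHz.
8.2 kHz ≤ fs/2 = 8.3 kHz, appears at 8.2 kHz.
62.8 kHz mod fs = 13 kHz.
13 kHz > fs/2 = 8.3 kHz, folds to fs − 13 kHz = 3.6 kHz.
22.2 kHz and 38.8 kHz both map to 5.6 kHz.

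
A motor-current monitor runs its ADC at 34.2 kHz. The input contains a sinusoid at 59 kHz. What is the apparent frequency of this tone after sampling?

9.4 kHz

59 kHz mod fs = 24.8 kHz.
24.8 kHz > fs/2 = 17.1 kHz, folds to fs − 24.8 kHz = 9.4 kHz.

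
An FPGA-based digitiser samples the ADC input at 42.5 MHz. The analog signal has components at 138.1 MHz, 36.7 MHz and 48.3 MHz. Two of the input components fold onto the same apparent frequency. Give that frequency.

5.8 MHz

fs/2 = 21.25 MHz.
138.1 MHz mod fs = 10.6 MHz.
10.6 MHz ≤ fs/2 = 21.25 MHz, appears at 10.6 MHz.
36.7 MHz > fs/2 = 21.25 MHz, folds to fs − 36.7 MHz = 5.8 MHz.
48.3 MHz mod fs = 5.8 MHz.
5.8 MHz ≤ fs/2 = 21.25 MHz, appears at 5.8 MHz.
36.7 MHz and 48.3 MHz both map to 5.8 MHz.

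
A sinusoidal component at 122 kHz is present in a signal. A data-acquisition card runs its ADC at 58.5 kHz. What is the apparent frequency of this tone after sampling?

122 kHz mod fs = 5 kHz.
5 kHz ≤ fs/2 = 29.25 kHz, appears at 5 kHz.

5 kHz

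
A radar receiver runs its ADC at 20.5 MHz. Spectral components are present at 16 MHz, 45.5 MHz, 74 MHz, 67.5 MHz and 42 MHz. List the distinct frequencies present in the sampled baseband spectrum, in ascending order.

fs/2 = 10.25 MHz.
16 MHz > fs/2 = 10.25 MHz, folds to fs − 16 MHz = 4.5 MHz.
45.5 MHz mod fs = 4.5 MHz.
4.5 MHz ≤ fs/2 = 10.25 MHz, appears at 4.5 MHz.
74 MHz mod fs = 12.5 MHz.
12.5 MHz > fs/2 = 10.25 MHz, folds to fs − 12.5 MHz = 8 MHz.
67.5 MHz mod fs = 6 MHz.
6 MHz ≤ fs/2 = 10.25 MHz, appears at 6 MHz.
42 MHz mod fs = 1 MHz.
1 MHz ≤ fs/2 = 10.25 MHz, appears at 1 MHz.
Distinct values: {1 MHz, 4.5 MHz, 6 MHz, 8 MHz}.

1 MHz, 4.5 MHz, 6 MHz, 8 MHz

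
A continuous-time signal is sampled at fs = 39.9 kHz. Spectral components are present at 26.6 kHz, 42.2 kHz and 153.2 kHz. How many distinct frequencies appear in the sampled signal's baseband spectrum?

fs/2 = 19.95 kHz.
26.6 kHz > fs/2 = 19.95 kHz, folds to fs − 26.6 kHz = 13.3 kHz.
42.2 kHz mod fs = 2.3 kHz.
2.3 kHz ≤ fs/2 = 19.95 kHz, appears at 2.3 kHz.
153.2 kHz mod fs = 33.5 kHz.
33.5 kHz > fs/2 = 19.95 kHz, folds to fs − 33.5 kHz = 6.4 kHz.
Distinct values: {2.3 kHz, 6.4 kHz, 13.3 kHz} → 3.

3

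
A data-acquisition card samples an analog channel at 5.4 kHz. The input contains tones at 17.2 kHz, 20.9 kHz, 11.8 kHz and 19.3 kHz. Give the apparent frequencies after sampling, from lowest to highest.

fs/2 = 2.7 kHz.
17.2 kHz mod fs = 1 kHz.
1 kHz ≤ fs/2 = 2.7 kHz, appears at 1 kHz.
20.9 kHz mod fs = 4.7 kHz.
4.7 kHz > fs/2 = 2.7 kHz, folds to fs − 4.7 kHz = 0.7 kHz.
11.8 kHz mod fs = 1 kHz.
1 kHz ≤ fs/2 = 2.7 kHz, appears at 1 kHz.
19.3 kHz mod fs = 3.1 kHz.
3.1 kHz > fs/2 = 2.7 kHz, folds to fs − 3.1 kHz = 2.3 kHz.
Distinct values: {0.7 kHz, 1 kHz, 2.3 kHz}.

0.7 kHz, 1 kHz, 2.3 kHz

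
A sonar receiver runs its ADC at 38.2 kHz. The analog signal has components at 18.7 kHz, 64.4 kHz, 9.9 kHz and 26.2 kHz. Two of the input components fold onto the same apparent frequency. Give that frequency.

fs/2 = 19.1 kHz.
18.7 kHz ≤ fs/2 = 19.1 kHz, passes unchanged.
64.4 kHz mod fs = 26.2 kHz.
26.2 kHz > fs/2 = 19.1 kHz, folds to fs − 26.2 kHz = 12 kHz.
9.9 kHz ≤ fs/2 = 19.1 kHz, passes unchanged.
26.2 kHz > fs/2 = 19.1 kHz, folds to fs − 26.2 kHz = 12 kHz.
26.2 kHz and 64.4 kHz both map to 12 kHz.

12 kHz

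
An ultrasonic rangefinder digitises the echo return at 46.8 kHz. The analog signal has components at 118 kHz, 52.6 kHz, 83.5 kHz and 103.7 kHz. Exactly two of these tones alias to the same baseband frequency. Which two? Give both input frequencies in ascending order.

fs/2 = 23.4 kHz.
118 kHz mod fs = 24.4 kHz.
24.4 kHz > fs/2 = 23.4 kHz, folds to fs − 24.4 kHz = 22.4 kHz.
52.6 kHz mod fs = 5.8 kHz.
5.8 kHz ≤ fs/2 = 23.4 kHz, appears at 5.8 kHz.
83.5 kHz mod fs = 36.7 kHz.
36.7 kHz > fs/2 = 23.4 kHz, folds to fs − 36.7 kHz = 10.1 kHz.
103.7 kHz mod fs = 10.1 kHz.
10.1 kHz ≤ fs/2 = 23.4 kHz, appears at 10.1 kHz.
83.5 kHz and 103.7 kHz both map to 10.1 kHz.

83.5 kHz, 103.7 kHz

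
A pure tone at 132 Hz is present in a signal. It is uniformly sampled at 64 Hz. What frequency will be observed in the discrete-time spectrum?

4 Hz

132 Hz mod fs = 4 Hz.
4 Hz ≤ fs/2 = 32 Hz, appears at 4 Hz.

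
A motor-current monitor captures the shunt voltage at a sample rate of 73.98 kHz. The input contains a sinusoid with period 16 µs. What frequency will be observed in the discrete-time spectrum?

T = 16 µs → f = 1/T = 62.5 kHz.
62.5 kHz > fs/2 = 36.99 kHz, folds to fs − 62.5 kHz = 11.48 kHz.

11.48 kHz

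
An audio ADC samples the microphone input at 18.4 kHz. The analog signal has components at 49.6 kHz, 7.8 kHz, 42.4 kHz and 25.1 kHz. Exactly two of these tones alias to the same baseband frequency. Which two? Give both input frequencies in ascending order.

42.4 kHz, 49.6 kHz

fs/2 = 9.2 kHz.
49.6 kHz mod fs = 12.8 kHz.
12.8 kHz > fs/2 = 9.2 kHz, folds to fs − 12.8 kHz = 5.6 kHz.
7.8 kHz ≤ fs/2 = 9.2 kHz, passes unchanged.
42.4 kHz mod fs = 5.6 kHz.
5.6 kHz ≤ fs/2 = 9.2 kHz, appears at 5.6 kHz.
25.1 kHz mod fs = 6.7 kHz.
6.7 kHz ≤ fs/2 = 9.2 kHz, appears at 6.7 kHz.
42.4 kHz and 49.6 kHz both map to 5.6 kHz.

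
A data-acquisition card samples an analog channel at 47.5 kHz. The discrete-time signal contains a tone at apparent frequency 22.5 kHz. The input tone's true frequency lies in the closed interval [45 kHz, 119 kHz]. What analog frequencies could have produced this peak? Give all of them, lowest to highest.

70 kHz, 72.5 kHz, 117.5 kHz

Frequencies that alias to 22.5 kHz are k·fs ± 22.5 kHz for integer k ≥ 0.
k=0: 22.5 kHz.
k=1: 25 kHz, 70 kHz.
k=2: 72.5 kHz, 117.5 kHz.
k=3: 120 kHz, 165 kHz.
Within [45 kHz, 119 kHz]: 70 kHz, 72.5 kHz, 117.5 kHz.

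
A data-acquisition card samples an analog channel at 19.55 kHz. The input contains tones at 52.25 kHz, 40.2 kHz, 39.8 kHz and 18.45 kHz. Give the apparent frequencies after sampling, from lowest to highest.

fs/2 = 9.775 kHz.
52.25 kHz mod fs = 13.15 kHz.
13.15 kHz > fs/2 = 9.775 kHz, folds to fs − 13.15 kHz = 6.4 kHz.
40.2 kHz mod fs = 1.1 kHz.
1.1 kHz ≤ fs/2 = 9.775 kHz, appears at 1.1 kHz.
39.8 kHz mod fs = 0.7 kHz.
0.7 kHz ≤ fs/2 = 9.775 kHz, appears at 0.7 kHz.
18.45 kHz > fs/2 = 9.775 kHz, folds to fs − 18.45 kHz = 1.1 kHz.
Distinct values: {0.7 kHz, 1.1 kHz, 6.4 kHz}.

0.7 kHz, 1.1 kHz, 6.4 kHz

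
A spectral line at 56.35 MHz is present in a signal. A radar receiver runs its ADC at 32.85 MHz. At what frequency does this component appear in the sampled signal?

56.35 MHz mod fs = 23.5 MHz.
23.5 MHz > fs/2 = 16.425 MHz, folds to fs − 23.5 MHz = 9.35 MHz.

9.35 MHz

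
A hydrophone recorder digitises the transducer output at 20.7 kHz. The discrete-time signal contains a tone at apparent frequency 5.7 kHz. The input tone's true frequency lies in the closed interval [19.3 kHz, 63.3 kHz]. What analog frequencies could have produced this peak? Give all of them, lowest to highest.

26.4 kHz, 35.7 kHz, 47.1 kHz, 56.4 kHz

Frequencies that alias to 5.7 kHz are k·fs ± 5.7 kHz for integer k ≥ 0.
k=0: 5.7 kHz.
k=1: 15 kHz, 26.4 kHz.
k=2: 35.7 kHz, 47.1 kHz.
k=3: 56.4 kHz, 67.8 kHz.
k=4: 77.1 kHz, 88.5 kHz.
Within [19.3 kHz, 63.3 kHz]: 26.4 kHz, 35.7 kHz, 47.1 kHz, 56.4 kHz.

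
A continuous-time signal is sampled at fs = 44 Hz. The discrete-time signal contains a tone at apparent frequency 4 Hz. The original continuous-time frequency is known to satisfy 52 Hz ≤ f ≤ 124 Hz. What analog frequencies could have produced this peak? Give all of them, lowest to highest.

84 Hz, 92 Hz

Frequencies that alias to 4 Hz are k·fs ± 4 Hz for integer k ≥ 0.
k=0: 4 Hz.
k=1: 40 Hz, 48 Hz.
k=2: 84 Hz, 92 Hz.
k=3: 128 Hz, 136 Hz.
Within [52 Hz, 124 Hz]: 84 Hz, 92 Hz.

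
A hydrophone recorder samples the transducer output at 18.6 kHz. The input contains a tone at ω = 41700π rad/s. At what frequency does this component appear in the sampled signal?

ω = 41700π rad/s → f = ω/(2π) = 20850 Hz = 20.85 kHz.
20.85 kHz mod fs = 2.25 kHz.
2.25 kHz ≤ fs/2 = 9.3 kHz, appears at 2.25 kHz.

2.25 kHz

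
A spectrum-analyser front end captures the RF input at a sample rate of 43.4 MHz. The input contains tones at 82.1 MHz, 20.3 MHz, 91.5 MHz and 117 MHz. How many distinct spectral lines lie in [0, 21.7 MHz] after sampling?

fs/2 = 21.7 MHz.
82.1 MHz mod fs = 38.7 MHz.
38.7 MHz > fs/2 = 21.7 MHz, folds to fs − 38.7 MHz = 4.7 MHz.
20.3 MHz ≤ fs/2 = 21.7 MHz, passes unchanged.
91.5 MHz mod fs = 4.7 MHz.
4.7 MHz ≤ fs/2 = 21.7 MHz, appears at 4.7 MHz.
117 MHz mod fs = 30.2 MHz.
30.2 MHz > fs/2 = 21.7 MHz, folds to fs − 30.2 MHz = 13.2 MHz.
Distinct values: {4.7 MHz, 13.2 MHz, 20.3 MHz} → 3.

3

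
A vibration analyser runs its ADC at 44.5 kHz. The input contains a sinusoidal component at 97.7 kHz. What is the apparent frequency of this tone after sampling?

8.7 kHz

97.7 kHz mod fs = 8.7 kHz.
8.7 kHz ≤ fs/2 = 22.25 kHz, appears at 8.7 kHz.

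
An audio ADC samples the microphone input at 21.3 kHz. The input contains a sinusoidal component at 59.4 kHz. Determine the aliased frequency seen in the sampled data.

4.5 kHz

59.4 kHz mod fs = 16.8 kHz.
16.8 kHz > fs/2 = 10.65 kHz, folds to fs − 16.8 kHz = 4.5 kHz.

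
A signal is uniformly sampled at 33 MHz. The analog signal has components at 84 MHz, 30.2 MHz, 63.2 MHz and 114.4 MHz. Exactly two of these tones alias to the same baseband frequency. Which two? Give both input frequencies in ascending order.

30.2 MHz, 63.2 MHz

fs/2 = 16.5 MHz.
84 MHz mod fs = 18 MHz.
18 MHz > fs/2 = 16.5 MHz, folds to fs − 18 MHz = 15 MHz.
30.2 MHz > fs/2 = 16.5 MHz, folds to fs − 30.2 MHz = 2.8 MHz.
63.2 MHz mod fs = 30.2 MHz.
30.2 MHz > fs/2 = 16.5 MHz, folds to fs − 30.2 MHz = 2.8 MHz.
114.4 MHz mod fs = 15.4 MHz.
15.4 MHz ≤ fs/2 = 16.5 MHz, appears at 15.4 MHz.
30.2 MHz and 63.2 MHz both map to 2.8 MHz.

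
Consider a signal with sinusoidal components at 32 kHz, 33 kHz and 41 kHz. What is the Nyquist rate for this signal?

82 kHz

Highest-frequency component: 41 kHz.
Nyquist rate = 2 × 41 kHz = 82 kHz.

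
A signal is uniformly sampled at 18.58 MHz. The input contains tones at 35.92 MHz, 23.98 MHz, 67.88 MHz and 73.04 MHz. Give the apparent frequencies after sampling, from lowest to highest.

fs/2 = 9.29 MHz.
35.92 MHz mod fs = 17.34 MHz.
17.34 MHz > fs/2 = 9.29 MHz, folds to fs − 17.34 MHz = 1.24 MHz.
23.98 MHz mod fs = 5.4 MHz.
5.4 MHz ≤ fs/2 = 9.29 MHz, appears at 5.4 MHz.
67.88 MHz mod fs = 12.14 MHz.
12.14 MHz > fs/2 = 9.29 MHz, folds to fs − 12.14 MHz = 6.44 MHz.
73.04 MHz mod fs = 17.3 MHz.
17.3 MHz > fs/2 = 9.29 MHz, folds to fs − 17.3 MHz = 1.28 MHz.
Distinct values: {1.24 MHz, 1.28 MHz, 5.4 MHz, 6.44 MHz}.

1.24 MHz, 1.28 MHz, 5.4 MHz, 6.44 MHz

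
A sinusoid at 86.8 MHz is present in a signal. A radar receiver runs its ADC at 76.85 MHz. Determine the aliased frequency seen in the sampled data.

9.95 MHz

86.8 MHz mod fs = 9.95 MHz.
9.95 MHz ≤ fs/2 = 38.425 MHz, appears at 9.95 MHz.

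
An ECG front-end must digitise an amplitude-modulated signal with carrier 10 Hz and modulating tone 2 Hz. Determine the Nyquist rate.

24 Hz

AM sidebands sit at fc ± fm = 8 Hz and 12 Hz.
Highest-frequency component: 12 Hz.
Nyquist rate = 2 × 12 Hz = 24 Hz.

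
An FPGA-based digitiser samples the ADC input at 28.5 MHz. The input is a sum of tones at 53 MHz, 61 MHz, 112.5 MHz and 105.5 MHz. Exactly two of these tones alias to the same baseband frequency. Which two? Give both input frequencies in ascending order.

fs/2 = 14.25 MHz.
53 MHz mod fs = 24.5 MHz.
24.5 MHz > fs/2 = 14.25 MHz, folds to fs − 24.5 MHz = 4 MHz.
61 MHz mod fs = 4 MHz.
4 MHz ≤ fs/2 = 14.25 MHz, appears at 4 MHz.
112.5 MHz mod fs = 27 MHz.
27 MHz > fs/2 = 14.25 MHz, folds to fs − 27 MHz = 1.5 MHz.
105.5 MHz mod fs = 20 MHz.
20 MHz > fs/2 = 14.25 MHz, folds to fs − 20 MHz = 8.5 MHz.
53 MHz and 61 MHz both map to 4 MHz.

53 MHz, 61 MHz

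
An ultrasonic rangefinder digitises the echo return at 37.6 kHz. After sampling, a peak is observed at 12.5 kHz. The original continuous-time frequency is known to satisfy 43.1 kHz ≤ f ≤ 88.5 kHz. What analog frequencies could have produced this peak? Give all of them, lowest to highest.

Frequencies that alias to 12.5 kHz are k·fs ± 12.5 kHz for integer k ≥ 0.
k=0: 12.5 kHz.
k=1: 25.1 kHz, 50.1 kHz.
k=2: 62.7 kHz, 87.7 kHz.
k=3: 100.3 kHz, 125.3 kHz.
Within [43.1 kHz, 88.5 kHz]: 50.1 kHz, 62.7 kHz, 87.7 kHz.

50.1 kHz, 62.7 kHz, 87.7 kHz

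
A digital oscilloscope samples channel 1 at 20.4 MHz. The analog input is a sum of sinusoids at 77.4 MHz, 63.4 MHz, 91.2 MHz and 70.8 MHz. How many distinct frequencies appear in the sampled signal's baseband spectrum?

3

fs/2 = 10.2 MHz.
77.4 MHz mod fs = 16.2 MHz.
16.2 MHz > fs/2 = 10.2 MHz, folds to fs − 16.2 MHz = 4.2 MHz.
63.4 MHz mod fs = 2.2 MHz.
2.2 MHz ≤ fs/2 = 10.2 MHz, appears at 2.2 MHz.
91.2 MHz mod fs = 9.6 MHz.
9.6 MHz ≤ fs/2 = 10.2 MHz, appears at 9.6 MHz.
70.8 MHz mod fs = 9.6 MHz.
9.6 MHz ≤ fs/2 = 10.2 MHz, appears at 9.6 MHz.
Distinct values: {2.2 MHz, 4.2 MHz, 9.6 MHz} → 3.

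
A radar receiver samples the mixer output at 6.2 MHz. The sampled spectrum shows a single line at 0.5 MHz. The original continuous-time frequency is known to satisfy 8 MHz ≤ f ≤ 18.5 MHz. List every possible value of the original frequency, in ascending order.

11.9 MHz, 12.9 MHz, 18.1 MHz

Frequencies that alias to 0.5 MHz are k·fs ± 0.5 MHz for integer k ≥ 0.
k=0: 0.5 MHz.
k=1: 5.7 MHz, 6.7 MHz.
k=2: 11.9 MHz, 12.9 MHz.
k=3: 18.1 MHz, 19.1 MHz.
k=4: 24.3 MHz, 25.3 MHz.
Within [8 MHz, 18.5 MHz]: 11.9 MHz, 12.9 MHz, 18.1 MHz.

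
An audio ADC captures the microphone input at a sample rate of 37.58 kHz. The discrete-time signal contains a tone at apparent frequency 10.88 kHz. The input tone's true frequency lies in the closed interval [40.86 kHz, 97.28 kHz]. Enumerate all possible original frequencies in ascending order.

48.46 kHz, 64.28 kHz, 86.04 kHz

Frequencies that alias to 10.88 kHz are k·fs ± 10.88 kHz for integer k ≥ 0.
k=0: 10.88 kHz.
k=1: 26.7 kHz, 48.46 kHz.
k=2: 64.28 kHz, 86.04 kHz.
k=3: 101.86 kHz, 123.62 kHz.
Within [40.86 kHz, 97.28 kHz]: 48.46 kHz, 64.28 kHz, 86.04 kHz.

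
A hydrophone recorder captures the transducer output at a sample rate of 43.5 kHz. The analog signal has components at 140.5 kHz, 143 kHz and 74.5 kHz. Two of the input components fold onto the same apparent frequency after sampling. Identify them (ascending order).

fs/2 = 21.75 kHz.
140.5 kHz mod fs = 10 kHz.
10 kHz ≤ fs/2 = 21.75 kHz, appears at 10 kHz.
143 kHz mod fs = 12.5 kHz.
12.5 kHz ≤ fs/2 = 21.75 kHz, appears at 12.5 kHz.
74.5 kHz mod fs = 31 kHz.
31 kHz > fs/2 = 21.75 kHz, folds to fs − 31 kHz = 12.5 kHz.
74.5 kHz and 143 kHz both map to 12.5 kHz.

74.5 kHz, 143 kHz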